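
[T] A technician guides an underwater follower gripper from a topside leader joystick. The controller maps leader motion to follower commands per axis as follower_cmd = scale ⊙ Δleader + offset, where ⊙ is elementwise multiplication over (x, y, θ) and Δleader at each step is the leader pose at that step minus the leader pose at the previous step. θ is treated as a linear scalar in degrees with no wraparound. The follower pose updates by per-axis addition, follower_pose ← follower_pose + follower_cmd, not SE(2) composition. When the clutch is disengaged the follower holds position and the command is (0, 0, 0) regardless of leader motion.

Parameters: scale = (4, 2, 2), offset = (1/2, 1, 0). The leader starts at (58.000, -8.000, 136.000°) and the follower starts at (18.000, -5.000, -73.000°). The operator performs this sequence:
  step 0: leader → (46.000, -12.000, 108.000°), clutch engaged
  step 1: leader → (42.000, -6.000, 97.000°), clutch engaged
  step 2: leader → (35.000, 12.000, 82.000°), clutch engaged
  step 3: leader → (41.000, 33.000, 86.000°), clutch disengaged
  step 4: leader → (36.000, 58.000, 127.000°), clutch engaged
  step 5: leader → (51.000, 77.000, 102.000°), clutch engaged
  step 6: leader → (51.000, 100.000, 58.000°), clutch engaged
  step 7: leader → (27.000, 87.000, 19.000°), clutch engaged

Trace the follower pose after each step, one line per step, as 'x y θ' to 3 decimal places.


-29.500 -12.000 -129.000
-45.000 1.000 -151.000
-72.500 38.000 -181.000
-72.500 38.000 -181.000
-92.000 89.000 -99.000
-31.500 128.000 -149.000
-31.000 175.000 -237.000
-126.500 150.000 -315.000

step 0: Δleader=(-12.000, -4.000, -28.000°), engaged; cmd=(-47.500, -7.000, -56.000°) → follower=(-29.500, -12.000, -129.000°)
step 1: Δleader=(-4.000, 6.000, -11.000°), engaged; cmd=(-15.500, 13.000, -22.000°) → follower=(-45.000, 1.000, -151.000°)
step 2: Δleader=(-7.000, 18.000, -15.000°), engaged; cmd=(-27.500, 37.000, -30.000°) → follower=(-72.500, 38.000, -181.000°)
step 3: Δleader=(6.000, 21.000, 4.000°), disengaged; cmd=(0,0,0) → follower holds at (-72.500, 38.000, -181.000°)
step 4: Δleader=(-5.000, 25.000, 41.000°), engaged; cmd=(-19.500, 51.000, 82.000°) → follower=(-92.000, 89.000, -99.000°)
step 5: Δleader=(15.000, 19.000, -25.000°), engaged; cmd=(60.500, 39.000, -50.000°) → follower=(-31.500, 128.000, -149.000°)
step 6: Δleader=(0.000, 23.000, -44.000°), engaged; cmd=(0.500, 47.000, -88.000°) → follower=(-31.000, 175.000, -237.000°)
step 7: Δleader=(-24.000, -13.000, -39.000°), engaged; cmd=(-95.500, -25.000, -78.000°) → follower=(-126.500, 150.000, -315.000°)


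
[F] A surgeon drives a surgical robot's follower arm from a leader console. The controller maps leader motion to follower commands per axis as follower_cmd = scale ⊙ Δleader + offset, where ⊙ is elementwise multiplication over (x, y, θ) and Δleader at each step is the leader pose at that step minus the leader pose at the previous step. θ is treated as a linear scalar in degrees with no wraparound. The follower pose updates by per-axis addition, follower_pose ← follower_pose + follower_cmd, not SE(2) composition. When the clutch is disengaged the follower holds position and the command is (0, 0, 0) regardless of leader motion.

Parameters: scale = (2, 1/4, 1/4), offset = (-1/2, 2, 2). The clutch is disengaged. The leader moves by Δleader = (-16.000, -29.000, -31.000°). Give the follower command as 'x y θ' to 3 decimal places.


0.000 0.000 0.000

clutch disengaged → follower holds; cmd = (0, 0, 0)


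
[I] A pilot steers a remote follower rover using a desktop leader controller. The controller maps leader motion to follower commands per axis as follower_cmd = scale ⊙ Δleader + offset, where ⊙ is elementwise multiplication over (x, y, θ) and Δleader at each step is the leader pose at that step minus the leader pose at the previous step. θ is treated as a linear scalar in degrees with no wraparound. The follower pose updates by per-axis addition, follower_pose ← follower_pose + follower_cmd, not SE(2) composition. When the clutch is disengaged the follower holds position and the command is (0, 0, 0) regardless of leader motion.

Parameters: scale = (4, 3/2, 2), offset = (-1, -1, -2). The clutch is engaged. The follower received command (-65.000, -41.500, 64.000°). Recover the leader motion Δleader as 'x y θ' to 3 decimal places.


-16.000 -27.000 33.000

axis x: (-65.000 − -1) / (4) = -16.000
axis y: (-41.500 − -1) / (3/2) = -27.000
axis θ: (64.000 − -2) / (2) = 33.000


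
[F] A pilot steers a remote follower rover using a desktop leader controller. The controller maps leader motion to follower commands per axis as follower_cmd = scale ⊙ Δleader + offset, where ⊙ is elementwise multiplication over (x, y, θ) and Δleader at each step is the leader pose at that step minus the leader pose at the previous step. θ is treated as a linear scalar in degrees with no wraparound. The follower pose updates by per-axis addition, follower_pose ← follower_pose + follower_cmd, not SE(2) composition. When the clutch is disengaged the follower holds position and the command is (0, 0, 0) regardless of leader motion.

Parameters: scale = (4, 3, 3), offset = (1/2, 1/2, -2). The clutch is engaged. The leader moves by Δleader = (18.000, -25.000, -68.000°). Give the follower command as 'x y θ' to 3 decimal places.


72.500 -74.500 -206.000

axis x: 4·18.000 + 1/2 = 72.500
axis y: 3·-25.000 + 1/2 = -74.500
axis θ: 3·-68.000 + -2 = -206.000


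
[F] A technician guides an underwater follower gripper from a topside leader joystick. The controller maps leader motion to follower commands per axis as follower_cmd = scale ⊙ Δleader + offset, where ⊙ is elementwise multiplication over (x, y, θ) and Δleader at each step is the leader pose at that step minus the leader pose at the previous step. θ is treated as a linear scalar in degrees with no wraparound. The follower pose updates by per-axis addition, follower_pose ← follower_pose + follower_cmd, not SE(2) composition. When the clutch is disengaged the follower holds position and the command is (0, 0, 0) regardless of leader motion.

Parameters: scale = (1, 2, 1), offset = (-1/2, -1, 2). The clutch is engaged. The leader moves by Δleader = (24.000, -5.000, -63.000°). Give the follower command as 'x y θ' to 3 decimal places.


axis x: 1·24.000 + -1/2 = 23.500
axis y: 2·-5.000 + -1 = -11.000
axis θ: 1·-63.000 + 2 = -61.000

23.500 -11.000 -61.000


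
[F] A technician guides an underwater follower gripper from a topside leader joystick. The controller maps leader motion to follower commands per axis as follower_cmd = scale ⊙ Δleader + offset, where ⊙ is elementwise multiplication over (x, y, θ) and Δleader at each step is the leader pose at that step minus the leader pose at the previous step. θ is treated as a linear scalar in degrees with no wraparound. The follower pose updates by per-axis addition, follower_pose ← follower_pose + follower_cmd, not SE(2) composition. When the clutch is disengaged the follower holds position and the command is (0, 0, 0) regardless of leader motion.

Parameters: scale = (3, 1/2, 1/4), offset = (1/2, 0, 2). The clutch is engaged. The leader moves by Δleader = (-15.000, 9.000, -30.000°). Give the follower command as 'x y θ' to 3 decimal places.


-44.500 4.500 -5.500

axis x: 3·-15.000 + 1/2 = -44.500
axis y: 1/2·9.000 + 0 = 4.500
axis θ: 1/4·-30.000 + 2 = -5.500


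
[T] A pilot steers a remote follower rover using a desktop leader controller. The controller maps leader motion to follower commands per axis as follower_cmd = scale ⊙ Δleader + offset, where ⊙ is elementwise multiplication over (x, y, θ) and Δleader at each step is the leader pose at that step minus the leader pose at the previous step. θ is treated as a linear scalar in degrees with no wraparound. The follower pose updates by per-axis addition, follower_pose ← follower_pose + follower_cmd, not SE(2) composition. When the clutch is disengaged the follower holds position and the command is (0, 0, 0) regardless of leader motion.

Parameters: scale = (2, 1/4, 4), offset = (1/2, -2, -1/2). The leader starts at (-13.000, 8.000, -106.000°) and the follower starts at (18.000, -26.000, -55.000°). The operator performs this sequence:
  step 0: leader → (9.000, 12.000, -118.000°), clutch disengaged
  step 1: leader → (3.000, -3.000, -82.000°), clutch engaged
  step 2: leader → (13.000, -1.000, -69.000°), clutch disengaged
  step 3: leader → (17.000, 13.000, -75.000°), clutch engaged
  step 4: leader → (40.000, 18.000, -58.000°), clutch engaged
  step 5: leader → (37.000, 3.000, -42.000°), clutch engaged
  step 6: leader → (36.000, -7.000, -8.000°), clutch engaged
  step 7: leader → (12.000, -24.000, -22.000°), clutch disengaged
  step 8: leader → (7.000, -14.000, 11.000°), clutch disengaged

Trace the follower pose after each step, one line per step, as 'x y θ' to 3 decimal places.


step 0: Δleader=(22.000, 4.000, -12.000°), disengaged; cmd=(0,0,0) → follower holds at (18.000, -26.000, -55.000°)
step 1: Δleader=(-6.000, -15.000, 36.000°), engaged; cmd=(-11.500, -5.750, 143.500°) → follower=(6.500, -31.750, 88.500°)
step 2: Δleader=(10.000, 2.000, 13.000°), disengaged; cmd=(0,0,0) → follower holds at (6.500, -31.750, 88.500°)
step 3: Δleader=(4.000, 14.000, -6.000°), engaged; cmd=(8.500, 1.500, -24.500°) → follower=(15.000, -30.250, 64.000°)
step 4: Δleader=(23.000, 5.000, 17.000°), engaged; cmd=(46.500, -0.750, 67.500°) → follower=(61.500, -31.000, 131.500°)
step 5: Δleader=(-3.000, -15.000, 16.000°), engaged; cmd=(-5.500, -5.750, 63.500°) → follower=(56.000, -36.750, 195.000°)
step 6: Δleader=(-1.000, -10.000, 34.000°), engaged; cmd=(-1.500, -4.500, 135.500°) → follower=(54.500, -41.250, 330.500°)
step 7: Δleader=(-24.000, -17.000, -14.000°), disengaged; cmd=(0,0,0) → follower holds at (54.500, -41.250, 330.500°)
step 8: Δleader=(-5.000, 10.000, 33.000°), disengaged; cmd=(0,0,0) → follower holds at (54.500, -41.250, 330.500°)

18.000 -26.000 -55.000
6.500 -31.750 88.500
6.500 -31.750 88.500
15.000 -30.250 64.000
61.500 -31.000 131.500
56.000 -36.750 195.000
54.500 -41.250 330.500
54.500 -41.250 330.500
54.500 -41.250 330.500


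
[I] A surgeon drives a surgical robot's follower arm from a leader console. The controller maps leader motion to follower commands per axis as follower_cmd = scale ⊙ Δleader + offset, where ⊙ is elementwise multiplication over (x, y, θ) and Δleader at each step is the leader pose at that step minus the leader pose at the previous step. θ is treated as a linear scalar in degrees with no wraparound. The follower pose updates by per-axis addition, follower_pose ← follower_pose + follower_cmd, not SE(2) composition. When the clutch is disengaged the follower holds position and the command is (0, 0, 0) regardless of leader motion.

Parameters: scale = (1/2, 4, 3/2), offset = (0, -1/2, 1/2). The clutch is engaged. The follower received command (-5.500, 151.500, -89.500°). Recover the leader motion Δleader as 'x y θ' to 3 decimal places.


-11.000 38.000 -60.000

axis x: (-5.500 − 0) / (1/2) = -11.000
axis y: (151.500 − -1/2) / (4) = 38.000
axis θ: (-89.500 − 1/2) / (3/2) = -60.000


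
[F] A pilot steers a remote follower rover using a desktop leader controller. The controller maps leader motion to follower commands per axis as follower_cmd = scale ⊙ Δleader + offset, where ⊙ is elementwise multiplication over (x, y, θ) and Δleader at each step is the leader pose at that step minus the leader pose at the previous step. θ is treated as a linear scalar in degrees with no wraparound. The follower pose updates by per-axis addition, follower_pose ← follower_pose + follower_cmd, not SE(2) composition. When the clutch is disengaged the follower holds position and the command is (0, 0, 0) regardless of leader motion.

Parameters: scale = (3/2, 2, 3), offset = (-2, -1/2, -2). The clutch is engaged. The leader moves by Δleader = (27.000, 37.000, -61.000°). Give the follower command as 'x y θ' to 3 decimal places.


axis x: 3/2·27.000 + -2 = 38.500
axis y: 2·37.000 + -1/2 = 73.500
axis θ: 3·-61.000 + -2 = -185.000

38.500 73.500 -185.000


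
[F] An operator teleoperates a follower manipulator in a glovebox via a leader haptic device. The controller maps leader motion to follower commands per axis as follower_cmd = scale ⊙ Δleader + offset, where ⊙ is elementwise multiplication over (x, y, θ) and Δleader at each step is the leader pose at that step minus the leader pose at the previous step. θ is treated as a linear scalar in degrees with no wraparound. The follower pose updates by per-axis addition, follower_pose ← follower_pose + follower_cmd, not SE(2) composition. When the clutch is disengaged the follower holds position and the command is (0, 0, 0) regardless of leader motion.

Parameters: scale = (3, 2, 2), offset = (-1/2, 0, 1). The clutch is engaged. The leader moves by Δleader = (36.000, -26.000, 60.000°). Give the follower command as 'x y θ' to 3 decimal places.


axis x: 3·36.000 + -1/2 = 107.500
axis y: 2·-26.000 + 0 = -52.000
axis θ: 2·60.000 + 1 = 121.000

107.500 -52.000 121.000


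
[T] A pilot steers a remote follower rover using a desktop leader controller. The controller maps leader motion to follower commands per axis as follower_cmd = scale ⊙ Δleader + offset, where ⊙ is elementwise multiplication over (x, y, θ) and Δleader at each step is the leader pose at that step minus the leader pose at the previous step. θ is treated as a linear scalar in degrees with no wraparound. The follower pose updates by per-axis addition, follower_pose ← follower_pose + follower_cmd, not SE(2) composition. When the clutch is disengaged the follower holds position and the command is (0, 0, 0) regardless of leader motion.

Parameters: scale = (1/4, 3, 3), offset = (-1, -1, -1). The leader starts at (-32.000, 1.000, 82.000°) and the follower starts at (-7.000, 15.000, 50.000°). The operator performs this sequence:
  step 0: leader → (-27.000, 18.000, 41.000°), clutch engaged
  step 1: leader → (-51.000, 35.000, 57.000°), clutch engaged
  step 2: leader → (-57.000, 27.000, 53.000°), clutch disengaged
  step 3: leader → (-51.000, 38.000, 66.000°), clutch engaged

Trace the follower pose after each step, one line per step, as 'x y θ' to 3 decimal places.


step 0: Δleader=(5.000, 17.000, -41.000°), engaged; cmd=(0.250, 50.000, -124.000°) → follower=(-6.750, 65.000, -74.000°)
step 1: Δleader=(-24.000, 17.000, 16.000°), engaged; cmd=(-7.000, 50.000, 47.000°) → follower=(-13.750, 115.000, -27.000°)
step 2: Δleader=(-6.000, -8.000, -4.000°), disengaged; cmd=(0,0,0) → follower holds at (-13.750, 115.000, -27.000°)
step 3: Δleader=(6.000, 11.000, 13.000°), engaged; cmd=(0.500, 32.000, 38.000°) → follower=(-13.250, 147.000, 11.000°)

-6.750 65.000 -74.000
-13.750 115.000 -27.000
-13.750 115.000 -27.000
-13.250 147.000 11.000


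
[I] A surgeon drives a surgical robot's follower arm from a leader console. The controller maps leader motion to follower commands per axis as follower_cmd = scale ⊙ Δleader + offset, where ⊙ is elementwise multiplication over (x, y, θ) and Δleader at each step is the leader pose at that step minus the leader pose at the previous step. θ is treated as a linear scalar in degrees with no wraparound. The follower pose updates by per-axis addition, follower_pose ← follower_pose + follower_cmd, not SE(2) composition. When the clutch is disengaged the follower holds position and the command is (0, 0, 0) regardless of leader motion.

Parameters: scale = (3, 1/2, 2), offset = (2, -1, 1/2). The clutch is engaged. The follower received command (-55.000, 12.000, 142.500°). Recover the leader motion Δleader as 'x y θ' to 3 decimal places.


-19.000 26.000 71.000

axis x: (-55.000 − 2) / (3) = -19.000
axis y: (12.000 − -1) / (1/2) = 26.000
axis θ: (142.500 − 1/2) / (2) = 71.000


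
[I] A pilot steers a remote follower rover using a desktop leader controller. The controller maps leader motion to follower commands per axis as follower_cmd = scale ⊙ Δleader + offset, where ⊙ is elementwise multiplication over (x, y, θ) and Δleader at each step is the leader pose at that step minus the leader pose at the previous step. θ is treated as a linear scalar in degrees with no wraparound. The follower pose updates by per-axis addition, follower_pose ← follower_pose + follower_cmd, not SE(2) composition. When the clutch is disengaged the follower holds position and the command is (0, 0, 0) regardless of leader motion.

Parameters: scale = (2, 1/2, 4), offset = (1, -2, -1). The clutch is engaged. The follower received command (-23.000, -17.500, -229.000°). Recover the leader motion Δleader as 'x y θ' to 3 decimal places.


-12.000 -31.000 -57.000

axis x: (-23.000 − 1) / (2) = -12.000
axis y: (-17.500 − -2) / (1/2) = -31.000
axis θ: (-229.000 − -1) / (4) = -57.000


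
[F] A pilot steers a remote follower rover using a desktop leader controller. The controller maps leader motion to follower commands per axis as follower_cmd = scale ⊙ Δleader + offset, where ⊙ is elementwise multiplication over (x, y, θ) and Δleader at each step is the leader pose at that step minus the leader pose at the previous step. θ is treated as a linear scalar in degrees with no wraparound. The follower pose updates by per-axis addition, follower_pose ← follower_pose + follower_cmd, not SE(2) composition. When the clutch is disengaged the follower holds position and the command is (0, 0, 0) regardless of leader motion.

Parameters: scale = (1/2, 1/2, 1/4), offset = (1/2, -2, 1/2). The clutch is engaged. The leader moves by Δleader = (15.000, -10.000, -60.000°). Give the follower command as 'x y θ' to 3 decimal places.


axis x: 1/2·15.000 + 1/2 = 8.000
axis y: 1/2·-10.000 + -2 = -7.000
axis θ: 1/4·-60.000 + 1/2 = -14.500

8.000 -7.000 -14.500


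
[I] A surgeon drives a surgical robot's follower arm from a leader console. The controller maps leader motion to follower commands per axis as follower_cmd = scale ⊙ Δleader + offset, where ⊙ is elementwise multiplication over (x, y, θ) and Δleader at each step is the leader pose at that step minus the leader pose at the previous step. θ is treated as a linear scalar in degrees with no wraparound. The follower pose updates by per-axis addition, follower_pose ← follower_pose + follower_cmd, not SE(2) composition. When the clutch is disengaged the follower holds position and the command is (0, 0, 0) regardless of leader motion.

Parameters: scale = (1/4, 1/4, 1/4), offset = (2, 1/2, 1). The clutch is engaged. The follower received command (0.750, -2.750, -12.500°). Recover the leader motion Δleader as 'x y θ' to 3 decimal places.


-5.000 -13.000 -54.000

axis x: (0.750 − 2) / (1/4) = -5.000
axis y: (-2.750 − 1/2) / (1/4) = -13.000
axis θ: (-12.500 − 1) / (1/4) = -54.000


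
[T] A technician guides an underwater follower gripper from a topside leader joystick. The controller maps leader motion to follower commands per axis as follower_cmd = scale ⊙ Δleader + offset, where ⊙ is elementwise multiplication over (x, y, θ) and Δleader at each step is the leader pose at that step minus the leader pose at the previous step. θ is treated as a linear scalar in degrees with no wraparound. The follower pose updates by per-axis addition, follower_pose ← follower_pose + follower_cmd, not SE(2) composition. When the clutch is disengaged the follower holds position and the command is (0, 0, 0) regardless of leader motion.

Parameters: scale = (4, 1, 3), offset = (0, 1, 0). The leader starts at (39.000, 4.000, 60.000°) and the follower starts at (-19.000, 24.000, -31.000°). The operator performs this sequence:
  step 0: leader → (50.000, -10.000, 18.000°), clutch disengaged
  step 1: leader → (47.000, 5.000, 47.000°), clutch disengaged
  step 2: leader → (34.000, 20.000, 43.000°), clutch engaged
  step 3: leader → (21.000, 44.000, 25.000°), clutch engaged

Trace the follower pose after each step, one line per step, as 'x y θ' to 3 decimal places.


-19.000 24.000 -31.000
-19.000 24.000 -31.000
-71.000 40.000 -43.000
-123.000 65.000 -97.000

step 0: Δleader=(11.000, -14.000, -42.000°), disengaged; cmd=(0,0,0) → follower holds at (-19.000, 24.000, -31.000°)
step 1: Δleader=(-3.000, 15.000, 29.000°), disengaged; cmd=(0,0,0) → follower holds at (-19.000, 24.000, -31.000°)
step 2: Δleader=(-13.000, 15.000, -4.000°), engaged; cmd=(-52.000, 16.000, -12.000°) → follower=(-71.000, 40.000, -43.000°)
step 3: Δleader=(-13.000, 24.000, -18.000°), engaged; cmd=(-52.000, 25.000, -54.000°) → follower=(-123.000, 65.000, -97.000°)


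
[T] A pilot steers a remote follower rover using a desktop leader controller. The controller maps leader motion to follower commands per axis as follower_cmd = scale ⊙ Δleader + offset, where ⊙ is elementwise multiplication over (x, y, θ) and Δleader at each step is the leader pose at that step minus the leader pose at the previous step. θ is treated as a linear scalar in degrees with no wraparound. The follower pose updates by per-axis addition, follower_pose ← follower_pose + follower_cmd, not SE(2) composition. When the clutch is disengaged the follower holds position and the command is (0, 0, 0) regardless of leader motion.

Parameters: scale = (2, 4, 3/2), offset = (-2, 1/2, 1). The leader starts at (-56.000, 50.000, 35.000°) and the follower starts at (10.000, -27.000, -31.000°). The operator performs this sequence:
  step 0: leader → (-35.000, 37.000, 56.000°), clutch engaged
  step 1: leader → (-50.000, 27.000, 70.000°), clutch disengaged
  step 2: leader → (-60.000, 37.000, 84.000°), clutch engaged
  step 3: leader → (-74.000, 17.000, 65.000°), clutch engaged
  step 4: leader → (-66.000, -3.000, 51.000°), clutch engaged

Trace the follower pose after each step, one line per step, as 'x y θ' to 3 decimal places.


50.000 -78.500 1.500
50.000 -78.500 1.500
28.000 -38.000 23.500
-2.000 -117.500 -4.000
12.000 -197.000 -24.000

step 0: Δleader=(21.000, -13.000, 21.000°), engaged; cmd=(40.000, -51.500, 32.500°) → follower=(50.000, -78.500, 1.500°)
step 1: Δleader=(-15.000, -10.000, 14.000°), disengaged; cmd=(0,0,0) → follower holds at (50.000, -78.500, 1.500°)
step 2: Δleader=(-10.000, 10.000, 14.000°), engaged; cmd=(-22.000, 40.500, 22.000°) → follower=(28.000, -38.000, 23.500°)
step 3: Δleader=(-14.000, -20.000, -19.000°), engaged; cmd=(-30.000, -79.500, -27.500°) → follower=(-2.000, -117.500, -4.000°)
step 4: Δleader=(8.000, -20.000, -14.000°), engaged; cmd=(14.000, -79.500, -20.000°) → follower=(12.000, -197.000, -24.000°)


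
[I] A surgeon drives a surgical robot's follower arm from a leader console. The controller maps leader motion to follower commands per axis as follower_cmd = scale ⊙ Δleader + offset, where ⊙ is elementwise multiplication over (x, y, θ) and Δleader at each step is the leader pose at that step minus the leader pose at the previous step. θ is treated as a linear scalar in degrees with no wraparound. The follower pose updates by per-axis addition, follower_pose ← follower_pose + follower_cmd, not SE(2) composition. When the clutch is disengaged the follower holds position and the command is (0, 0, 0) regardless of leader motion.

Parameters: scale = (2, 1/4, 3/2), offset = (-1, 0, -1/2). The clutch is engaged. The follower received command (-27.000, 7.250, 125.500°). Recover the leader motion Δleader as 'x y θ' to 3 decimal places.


-13.000 29.000 84.000

axis x: (-27.000 − -1) / (2) = -13.000
axis y: (7.250 − 0) / (1/4) = 29.000
axis θ: (125.500 − -1/2) / (3/2) = 84.000


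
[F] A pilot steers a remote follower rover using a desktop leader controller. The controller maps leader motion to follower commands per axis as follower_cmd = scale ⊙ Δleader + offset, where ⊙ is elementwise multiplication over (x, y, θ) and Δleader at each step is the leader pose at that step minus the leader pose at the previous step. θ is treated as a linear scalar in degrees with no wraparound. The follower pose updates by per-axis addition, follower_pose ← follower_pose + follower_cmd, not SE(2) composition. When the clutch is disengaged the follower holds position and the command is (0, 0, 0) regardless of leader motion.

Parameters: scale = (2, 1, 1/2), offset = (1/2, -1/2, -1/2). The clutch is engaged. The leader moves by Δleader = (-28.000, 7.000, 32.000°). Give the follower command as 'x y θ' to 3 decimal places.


axis x: 2·-28.000 + 1/2 = -55.500
axis y: 1·7.000 + -1/2 = 6.500
axis θ: 1/2·32.000 + -1/2 = 15.500

-55.500 6.500 15.500


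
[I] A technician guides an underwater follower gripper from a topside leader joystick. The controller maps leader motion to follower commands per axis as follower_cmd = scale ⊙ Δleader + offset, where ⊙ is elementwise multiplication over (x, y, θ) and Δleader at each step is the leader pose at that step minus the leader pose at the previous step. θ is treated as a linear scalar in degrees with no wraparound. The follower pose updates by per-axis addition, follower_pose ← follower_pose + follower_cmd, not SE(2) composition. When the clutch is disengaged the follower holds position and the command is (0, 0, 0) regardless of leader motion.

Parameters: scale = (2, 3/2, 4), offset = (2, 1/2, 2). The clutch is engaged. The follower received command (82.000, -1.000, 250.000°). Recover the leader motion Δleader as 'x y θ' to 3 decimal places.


40.000 -1.000 62.000

axis x: (82.000 − 2) / (2) = 40.000
axis y: (-1.000 − 1/2) / (3/2) = -1.000
axis θ: (250.000 − 2) / (4) = 62.000


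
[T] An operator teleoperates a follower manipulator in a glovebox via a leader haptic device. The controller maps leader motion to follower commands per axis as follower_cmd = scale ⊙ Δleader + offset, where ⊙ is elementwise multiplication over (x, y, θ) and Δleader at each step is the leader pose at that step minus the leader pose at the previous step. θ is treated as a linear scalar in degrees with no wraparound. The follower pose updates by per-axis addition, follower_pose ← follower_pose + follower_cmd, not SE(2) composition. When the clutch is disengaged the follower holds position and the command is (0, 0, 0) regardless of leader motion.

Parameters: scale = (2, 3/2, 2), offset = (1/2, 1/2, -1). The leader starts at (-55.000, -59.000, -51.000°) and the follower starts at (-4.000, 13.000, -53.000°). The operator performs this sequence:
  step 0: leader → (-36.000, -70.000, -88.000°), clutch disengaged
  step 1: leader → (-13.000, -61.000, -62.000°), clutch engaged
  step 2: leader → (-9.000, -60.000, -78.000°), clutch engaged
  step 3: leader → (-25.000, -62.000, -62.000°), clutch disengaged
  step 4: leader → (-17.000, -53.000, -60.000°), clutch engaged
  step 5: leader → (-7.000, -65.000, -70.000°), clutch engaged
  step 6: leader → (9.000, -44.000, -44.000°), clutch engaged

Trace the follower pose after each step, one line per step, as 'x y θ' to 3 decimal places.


-4.000 13.000 -53.000
42.500 27.000 -2.000
51.000 29.000 -35.000
51.000 29.000 -35.000
67.500 43.000 -32.000
88.000 25.500 -53.000
120.500 57.500 -2.000

step 0: Δleader=(19.000, -11.000, -37.000°), disengaged; cmd=(0,0,0) → follower holds at (-4.000, 13.000, -53.000°)
step 1: Δleader=(23.000, 9.000, 26.000°), engaged; cmd=(46.500, 14.000, 51.000°) → follower=(42.500, 27.000, -2.000°)
step 2: Δleader=(4.000, 1.000, -16.000°), engaged; cmd=(8.500, 2.000, -33.000°) → follower=(51.000, 29.000, -35.000°)
step 3: Δleader=(-16.000, -2.000, 16.000°), disengaged; cmd=(0,0,0) → follower holds at (51.000, 29.000, -35.000°)
step 4: Δleader=(8.000, 9.000, 2.000°), engaged; cmd=(16.500, 14.000, 3.000°) → follower=(67.500, 43.000, -32.000°)
step 5: Δleader=(10.000, -12.000, -10.000°), engaged; cmd=(20.500, -17.500, -21.000°) → follower=(88.000, 25.500, -53.000°)
step 6: Δleader=(16.000, 21.000, 26.000°), engaged; cmd=(32.500, 32.000, 51.000°) → follower=(120.500, 57.500, -2.000°)


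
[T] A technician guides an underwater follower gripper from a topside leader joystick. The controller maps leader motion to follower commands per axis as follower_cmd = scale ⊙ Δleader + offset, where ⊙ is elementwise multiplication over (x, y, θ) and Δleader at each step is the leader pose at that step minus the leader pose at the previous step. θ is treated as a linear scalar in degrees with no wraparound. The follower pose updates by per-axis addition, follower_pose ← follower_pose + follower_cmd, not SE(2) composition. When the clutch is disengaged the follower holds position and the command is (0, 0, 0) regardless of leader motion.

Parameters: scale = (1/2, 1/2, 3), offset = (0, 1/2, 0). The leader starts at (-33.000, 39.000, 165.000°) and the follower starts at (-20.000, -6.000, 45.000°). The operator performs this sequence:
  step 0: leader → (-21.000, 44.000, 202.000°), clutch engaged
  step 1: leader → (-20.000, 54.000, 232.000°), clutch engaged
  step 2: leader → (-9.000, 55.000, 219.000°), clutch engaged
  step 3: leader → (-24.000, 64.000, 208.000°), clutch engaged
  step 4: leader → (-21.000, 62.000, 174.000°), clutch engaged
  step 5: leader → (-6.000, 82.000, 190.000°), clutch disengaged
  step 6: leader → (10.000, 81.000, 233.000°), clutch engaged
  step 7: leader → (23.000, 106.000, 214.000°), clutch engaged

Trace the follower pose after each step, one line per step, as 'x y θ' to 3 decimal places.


-14.000 -3.000 156.000
-13.500 2.500 246.000
-8.000 3.500 207.000
-15.500 8.500 174.000
-14.000 8.000 72.000
-14.000 8.000 72.000
-6.000 8.000 201.000
0.500 21.000 144.000

step 0: Δleader=(12.000, 5.000, 37.000°), engaged; cmd=(6.000, 3.000, 111.000°) → follower=(-14.000, -3.000, 156.000°)
step 1: Δleader=(1.000, 10.000, 30.000°), engaged; cmd=(0.500, 5.500, 90.000°) → follower=(-13.500, 2.500, 246.000°)
step 2: Δleader=(11.000, 1.000, -13.000°), engaged; cmd=(5.500, 1.000, -39.000°) → follower=(-8.000, 3.500, 207.000°)
step 3: Δleader=(-15.000, 9.000, -11.000°), engaged; cmd=(-7.500, 5.000, -33.000°) → follower=(-15.500, 8.500, 174.000°)
step 4: Δleader=(3.000, -2.000, -34.000°), engaged; cmd=(1.500, -0.500, -102.000°) → follower=(-14.000, 8.000, 72.000°)
step 5: Δleader=(15.000, 20.000, 16.000°), disengaged; cmd=(0,0,0) → follower holds at (-14.000, 8.000, 72.000°)
step 6: Δleader=(16.000, -1.000, 43.000°), engaged; cmd=(8.000, 0.000, 129.000°) → follower=(-6.000, 8.000, 201.000°)
step 7: Δleader=(13.000, 25.000, -19.000°), engaged; cmd=(6.500, 13.000, -57.000°) → follower=(0.500, 21.000, 144.000°)


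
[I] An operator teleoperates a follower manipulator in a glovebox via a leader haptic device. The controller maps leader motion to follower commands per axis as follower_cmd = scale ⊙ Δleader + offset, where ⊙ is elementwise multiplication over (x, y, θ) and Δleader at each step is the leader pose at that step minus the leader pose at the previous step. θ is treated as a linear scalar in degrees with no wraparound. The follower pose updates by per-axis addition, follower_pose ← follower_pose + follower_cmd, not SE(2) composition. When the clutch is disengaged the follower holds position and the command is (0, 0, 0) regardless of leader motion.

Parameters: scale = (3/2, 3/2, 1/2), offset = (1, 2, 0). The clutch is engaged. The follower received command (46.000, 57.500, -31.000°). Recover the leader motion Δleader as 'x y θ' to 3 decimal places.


30.000 37.000 -62.000

axis x: (46.000 − 1) / (3/2) = 30.000
axis y: (57.500 − 2) / (3/2) = 37.000
axis θ: (-31.000 − 0) / (1/2) = -62.000


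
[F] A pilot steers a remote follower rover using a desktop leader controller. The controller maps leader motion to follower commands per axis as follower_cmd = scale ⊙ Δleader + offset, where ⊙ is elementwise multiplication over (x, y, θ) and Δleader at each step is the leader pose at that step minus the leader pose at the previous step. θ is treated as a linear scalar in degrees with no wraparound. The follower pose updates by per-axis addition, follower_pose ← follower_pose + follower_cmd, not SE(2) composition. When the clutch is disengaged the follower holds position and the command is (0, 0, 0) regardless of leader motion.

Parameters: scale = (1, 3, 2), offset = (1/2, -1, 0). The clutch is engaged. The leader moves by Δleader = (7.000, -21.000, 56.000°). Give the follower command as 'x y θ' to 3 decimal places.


axis x: 1·7.000 + 1/2 = 7.500
axis y: 3·-21.000 + -1 = -64.000
axis θ: 2·56.000 + 0 = 112.000

7.500 -64.000 112.000


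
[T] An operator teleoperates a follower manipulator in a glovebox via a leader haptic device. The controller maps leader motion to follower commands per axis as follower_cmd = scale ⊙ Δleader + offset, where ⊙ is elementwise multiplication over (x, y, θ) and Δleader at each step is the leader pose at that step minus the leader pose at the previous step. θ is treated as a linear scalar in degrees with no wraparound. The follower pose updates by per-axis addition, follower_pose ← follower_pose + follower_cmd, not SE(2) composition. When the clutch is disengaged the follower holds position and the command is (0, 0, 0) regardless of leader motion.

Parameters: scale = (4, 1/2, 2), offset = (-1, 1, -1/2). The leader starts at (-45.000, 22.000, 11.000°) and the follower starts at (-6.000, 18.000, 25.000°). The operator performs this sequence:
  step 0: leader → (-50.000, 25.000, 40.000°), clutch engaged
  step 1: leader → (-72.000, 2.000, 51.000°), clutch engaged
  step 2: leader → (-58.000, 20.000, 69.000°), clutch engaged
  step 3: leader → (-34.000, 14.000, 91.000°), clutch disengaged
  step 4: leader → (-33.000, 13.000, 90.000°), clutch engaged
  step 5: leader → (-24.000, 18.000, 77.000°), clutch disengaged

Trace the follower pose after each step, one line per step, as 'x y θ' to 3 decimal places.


step 0: Δleader=(-5.000, 3.000, 29.000°), engaged; cmd=(-21.000, 2.500, 57.500°) → follower=(-27.000, 20.500, 82.500°)
step 1: Δleader=(-22.000, -23.000, 11.000°), engaged; cmd=(-89.000, -10.500, 21.500°) → follower=(-116.000, 10.000, 104.000°)
step 2: Δleader=(14.000, 18.000, 18.000°), engaged; cmd=(55.000, 10.000, 35.500°) → follower=(-61.000, 20.000, 139.500°)
step 3: Δleader=(24.000, -6.000, 22.000°), disengaged; cmd=(0,0,0) → follower holds at (-61.000, 20.000, 139.500°)
step 4: Δleader=(1.000, -1.000, -1.000°), engaged; cmd=(3.000, 0.500, -2.500°) → follower=(-58.000, 20.500, 137.000°)
step 5: Δleader=(9.000, 5.000, -13.000°), disengaged; cmd=(0,0,0) → follower holds at (-58.000, 20.500, 137.000°)

-27.000 20.500 82.500
-116.000 10.000 104.000
-61.000 20.000 139.500
-61.000 20.000 139.500
-58.000 20.500 137.000
-58.000 20.500 137.000


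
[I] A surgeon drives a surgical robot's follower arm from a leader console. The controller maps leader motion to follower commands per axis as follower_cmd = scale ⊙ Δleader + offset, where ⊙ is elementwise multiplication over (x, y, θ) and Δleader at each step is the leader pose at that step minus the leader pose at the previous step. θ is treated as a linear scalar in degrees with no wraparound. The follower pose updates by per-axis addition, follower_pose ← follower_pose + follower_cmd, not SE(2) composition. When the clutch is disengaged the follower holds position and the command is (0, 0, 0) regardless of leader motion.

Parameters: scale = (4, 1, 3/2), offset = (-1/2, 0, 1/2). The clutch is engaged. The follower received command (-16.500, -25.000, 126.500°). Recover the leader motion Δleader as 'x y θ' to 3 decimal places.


-4.000 -25.000 84.000

axis x: (-16.500 − -1/2) / (4) = -4.000
axis y: (-25.000 − 0) / (1) = -25.000
axis θ: (126.500 − 1/2) / (3/2) = 84.000


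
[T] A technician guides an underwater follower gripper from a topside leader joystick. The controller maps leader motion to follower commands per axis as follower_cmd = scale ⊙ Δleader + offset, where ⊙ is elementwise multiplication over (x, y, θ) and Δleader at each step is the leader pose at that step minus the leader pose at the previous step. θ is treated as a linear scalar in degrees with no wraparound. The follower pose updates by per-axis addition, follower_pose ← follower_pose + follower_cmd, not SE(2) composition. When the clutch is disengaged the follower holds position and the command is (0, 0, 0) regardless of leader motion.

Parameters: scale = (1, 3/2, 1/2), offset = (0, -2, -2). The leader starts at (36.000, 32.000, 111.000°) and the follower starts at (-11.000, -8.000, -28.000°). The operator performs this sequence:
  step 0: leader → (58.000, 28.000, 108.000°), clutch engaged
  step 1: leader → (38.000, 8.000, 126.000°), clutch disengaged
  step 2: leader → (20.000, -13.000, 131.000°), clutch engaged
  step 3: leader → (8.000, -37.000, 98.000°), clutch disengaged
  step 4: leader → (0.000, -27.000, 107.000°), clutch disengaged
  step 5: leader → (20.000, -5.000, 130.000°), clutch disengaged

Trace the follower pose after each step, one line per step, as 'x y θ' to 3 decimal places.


step 0: Δleader=(22.000, -4.000, -3.000°), engaged; cmd=(22.000, -8.000, -3.500°) → follower=(11.000, -16.000, -31.500°)
step 1: Δleader=(-20.000, -20.000, 18.000°), disengaged; cmd=(0,0,0) → follower holds at (11.000, -16.000, -31.500°)
step 2: Δleader=(-18.000, -21.000, 5.000°), engaged; cmd=(-18.000, -33.500, 0.500°) → follower=(-7.000, -49.500, -31.000°)
step 3: Δleader=(-12.000, -24.000, -33.000°), disengaged; cmd=(0,0,0) → follower holds at (-7.000, -49.500, -31.000°)
step 4: Δleader=(-8.000, 10.000, 9.000°), disengaged; cmd=(0,0,0) → follower holds at (-7.000, -49.500, -31.000°)
step 5: Δleader=(20.000, 22.000, 23.000°), disengaged; cmd=(0,0,0) → follower holds at (-7.000, -49.500, -31.000°)

11.000 -16.000 -31.500
11.000 -16.000 -31.500
-7.000 -49.500 -31.000
-7.000 -49.500 -31.000
-7.000 -49.500 -31.000
-7.000 -49.500 -31.000


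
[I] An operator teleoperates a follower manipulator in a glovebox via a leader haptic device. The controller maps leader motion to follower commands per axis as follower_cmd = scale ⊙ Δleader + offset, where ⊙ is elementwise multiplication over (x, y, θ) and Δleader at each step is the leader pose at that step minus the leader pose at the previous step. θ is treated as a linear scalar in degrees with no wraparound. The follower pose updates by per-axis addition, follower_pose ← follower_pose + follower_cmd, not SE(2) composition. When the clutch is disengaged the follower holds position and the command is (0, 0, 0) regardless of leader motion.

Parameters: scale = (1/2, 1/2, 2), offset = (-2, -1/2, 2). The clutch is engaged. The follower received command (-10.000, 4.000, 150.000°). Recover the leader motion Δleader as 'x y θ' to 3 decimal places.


axis x: (-10.000 − -2) / (1/2) = -16.000
axis y: (4.000 − -1/2) / (1/2) = 9.000
axis θ: (150.000 − 2) / (2) = 74.000

-16.000 9.000 74.000


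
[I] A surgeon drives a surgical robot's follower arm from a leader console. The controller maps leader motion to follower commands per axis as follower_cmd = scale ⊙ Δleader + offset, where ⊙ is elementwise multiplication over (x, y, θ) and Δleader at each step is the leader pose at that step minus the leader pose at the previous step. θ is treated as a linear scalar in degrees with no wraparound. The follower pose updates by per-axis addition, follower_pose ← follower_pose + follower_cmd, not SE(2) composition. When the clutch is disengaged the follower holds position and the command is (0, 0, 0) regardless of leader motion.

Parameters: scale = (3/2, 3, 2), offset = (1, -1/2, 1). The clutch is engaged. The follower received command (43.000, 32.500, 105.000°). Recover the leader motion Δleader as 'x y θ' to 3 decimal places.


axis x: (43.000 − 1) / (3/2) = 28.000
axis y: (32.500 − -1/2) / (3) = 11.000
axis θ: (105.000 − 1) / (2) = 52.000

28.000 11.000 52.000
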